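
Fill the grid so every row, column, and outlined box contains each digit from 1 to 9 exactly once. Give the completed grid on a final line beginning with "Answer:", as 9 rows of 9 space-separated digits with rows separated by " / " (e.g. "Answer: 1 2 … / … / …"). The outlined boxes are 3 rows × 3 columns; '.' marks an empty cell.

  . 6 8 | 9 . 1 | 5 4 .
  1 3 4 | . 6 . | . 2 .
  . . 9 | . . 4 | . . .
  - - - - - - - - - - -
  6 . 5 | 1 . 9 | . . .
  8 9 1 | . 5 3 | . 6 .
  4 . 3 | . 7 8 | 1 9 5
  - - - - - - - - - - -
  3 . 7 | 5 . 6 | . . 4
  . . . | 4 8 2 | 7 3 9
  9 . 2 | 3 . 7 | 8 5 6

Step 1. [r5c9∈{2,7}] 7 has one home in row 5: r5c9 ⇒ r5c9=7.
Step 2. [r4c9∈{2,3,8}] 2 has one home in col 9: r4c9, so r4c9=2.
Step 3. [r3c8∈{1,7,8}] 7 has one home in col 8: r3c8. So r3c8=7.
Step 4. [r1c9∈{3}] r1c9 has the single candidate 3. So r1c9=3.
Step 5. [r8c2∈{1,5}] row 8 places 1 nowhere but r8c2, so r8c2=1.
Step 6. [r1c5∈{2}] r1c5 has the single candidate 2 ⇒ r1c5=2.
Step 7. [r2c9∈{8}] r2c9 has the single candidate 8 ⇒ r2c9=8.
Step 8. [r3c2∈{2,5}] r3c2 is the only open cell in col 2 admitting 5 ⇒ r3c2=5.
Step 9. [r6c2∈{2}] r6c2 has the single candidate 2, so r6c2=2.
Step 10. [r4c7∈{3,4}] in row 4, 3 fits only at r4c7. So r4c7=3.
Step 11. [r7c5∈{1,9}] across row 7, 9 lands solely at r7c5, so r7c5=9.
Step 12. [r9c5∈{1}] r9c5 is down to just 1 ⇒ r9c5=1.
Step 13. [r2c7∈{9}] r2c7's peers cover all but 9 ⇒ r2c7=9.
Step 14. [r3c7∈{6}] r3c7's peers cover all but 6. So r3c7=6.
Step 15. [r5c7∈{4}] r5c7's peers cover all but 4. So r5c7=4.
Step 16. [r3c4∈{8}] r3c4 is down to just 8 ⇒ r3c4=8.
Step 17. [r5c4∈{2}] r5c4 has the single candidate 2, so r5c4=2.
Step 18. [r3c5∈{3}] r3c5 is down to just 3, so r3c5=3.
Step 19. [r7c2∈{8}] nothing but 8 survives at r7c2 ⇒ r7c2=8.
Step 20. [r4c2∈{7}] r4c2 has the single candidate 7. So r4c2=7.
Step 21. [r3c9∈{1}] r3c9's peers cover all but 1, so r3c9=1.
Step 22. [r2c4∈{7}] only 7 remains possible at r2c4. So r2c4=7.
Step 23. [r8c3∈{6}] r8c3 has the single candidate 6 ⇒ r8c3=6.
Step 24. [r2c6∈{5}] r2c6 is down to just 5 ⇒ r2c6=5.
Step 25. [r4c8∈{8}] r4c8 has the single candidate 8, so r4c8=8.
Step 26. [r7c7∈{2}] r7c7 is down to just 2, so r7c7=2.
Step 27. [r7c8∈{1}] nothing but 1 survives at r7c8. So r7c8=1.
Step 28. [r3c1∈{2}] nothing but 2 survives at r3c1, so r3c1=2.
Step 29. [r6c4∈{6}] r6c4's peers cover all but 6 ⇒ r6c4=6.
Step 30. [r9c2∈{4}] r9c2 is down to just 4 ⇒ r9c2=4.
Step 31. [r4c5∈{4}] r4c5 has the single candidate 4 ⇒ r4c5=4.
Step 32. [r1c1∈{7}] only 7 remains possible at r1c1 ⇒ r1c1=7.
Step 33. [r8c1∈{5}] r8c1 has the single candidate 5. So r8c1=5.

Answer: 7 6 8 9 2 1 5 4 3 / 1 3 4 7 6 5 9 2 8 / 2 5 9 8 3 4 6 7 1 / 6 7 5 1 4 9 3 8 2 / 8 9 1 2 5 3 4 6 7 / 4 2 3 6 7 8 1 9 5 / 3 8 7 5 9 6 2 1 4 / 5 1 6 4 8 2 7 3 9 / 9 4 2 3 1 7 8 5 6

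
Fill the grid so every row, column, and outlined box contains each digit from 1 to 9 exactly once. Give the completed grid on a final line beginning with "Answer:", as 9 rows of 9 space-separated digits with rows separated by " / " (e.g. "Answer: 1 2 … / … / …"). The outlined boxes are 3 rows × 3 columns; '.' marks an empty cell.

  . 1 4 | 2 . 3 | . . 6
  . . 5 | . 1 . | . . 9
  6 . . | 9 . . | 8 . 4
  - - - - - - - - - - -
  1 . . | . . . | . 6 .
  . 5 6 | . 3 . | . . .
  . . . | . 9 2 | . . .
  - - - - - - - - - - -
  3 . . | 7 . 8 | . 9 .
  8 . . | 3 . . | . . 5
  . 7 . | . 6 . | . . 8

Step 1. [r3c8∈{1,2,3,5,7}] r3c8 is the only open cell in row 3 admitting 1. So r3c8=1.
Step 2. [r7c5∈{2,4,5}] in row 7, 5 fits only at r7c5. So r7c5=5.
Step 3. [r2c2∈{2,3,8}] r2c2 is the only open cell in box 1 admitting 8. So r2c2=8.
Step 4. [r6c4∈{1,4,5,6,8}] in row 6, 6 fits only at r6c4. So r6c4=6.
Step 5. [r8c5∈{2,4}] across col 5, 2 lands solely at r8c5 ⇒ r8c5=2.
Step 6. [r4c5∈{4,7,8}] col 5 places 4 nowhere but r4c5. So r4c5=4.
Step 7. [r3c5∈{7}] r3c5 has the single candidate 7 ⇒ r3c5=7.
Step 8. [r4c4∈{5,8}] 5 has one home in col 4: r4c4. So r4c4=5.
Step 9. [r4c3∈{2,3,7,8,9}] row 4 places 8 nowhere but r4c3. So r4c3=8.
Step 10. [r6c3∈{3,7}] in col 3, 7 fits only at r6c3 ⇒ r6c3=7.
Step 11. [r6c1∈{4}] r6c1 has the single candidate 4 ⇒ r6c1=4.
Step 12. [r6c2∈{3}] r6c2 is down to just 3 ⇒ r6c2=3.
Step 13. [r6c9∈{1}] only 1 remains possible at r6c9. So r6c9=1.
Step 14. [r7c9∈{2}] r7c9's peers cover all but 2, so r7c9=2.
Step 15. [r5c9∈{7}] r5c9 is down to just 7 ⇒ r5c9=7.
Step 16. [r7c3∈{1}] r7c3 has the single candidate 1 ⇒ r7c3=1.
Step 17. [r8c3∈{9}] r8c3's peers cover all but 9, so r8c3=9.
Step 18. [r3c2∈{2}] r3c2 has the single candidate 2. So r3c2=2.
Step 19. [r4c7∈{2,3,9}] r4c7 is the only open cell in row 4 admitting 2, so r4c7=2.
Step 20. [r2c1∈{7}] r2c1 has the single candidate 7. So r2c1=7.
Step 21. [r5c6∈{1}] nothing but 1 survives at r5c6, so r5c6=1.
Step 22. [r8c6∈{4}] nothing but 4 survives at r8c6. So r8c6=4.
Step 23. [r8c7∈{1,6,7}] r8c7 is the only open cell in row 8 admitting 1, so r8c7=1.
Step 24. [r2c7∈{3}] r2c7 has the single candidate 3. So r2c7=3.
Step 25. [r9c7∈{4}] nothing but 4 survives at r9c7 ⇒ r9c7=4.
Step 26. [r5c1∈{2,9}] row 5 places 2 nowhere but r5c1, so r5c1=2.
Step 27. [r6c8∈{5,8}] row 6 places 8 nowhere but r6c8, so r6c8=8.
Step 28. [r1c7∈{5,7}] col 7 places 7 nowhere but r1c7 ⇒ r1c7=7.
Step 29. [r7c2∈{4,6}] row 7 places 4 nowhere but r7c2 ⇒ r7c2=4.
Step 30. [r9c1∈{5}] r9c1 is down to just 5. So r9c1=5.
Step 31. [r3c3∈{3}] only 3 remains possible at r3c3. So r3c3=3.
Step 32. [r9c6∈{9}] r9c6 has the single candidate 9. So r9c6=9.
Step 33. [r9c8∈{3}] r9c8 is down to just 3, so r9c8=3.
Step 34. [r4c6∈{7}] r4c6's peers cover all but 7, so r4c6=7.
Step 35. [r8c8∈{7}] r8c8 is down to just 7. So r8c8=7.
Step 36. [r2c8∈{2}] r2c8 is down to just 2. So r2c8=2.
Step 37. [r9c3∈{2}] nothing but 2 survives at r9c3 ⇒ r9c3=2.
Step 38. [r2c6∈{6}] only 6 remains possible at r2c6 ⇒ r2c6=6.
Step 39. [r5c8∈{4}] r5c8 is down to just 4 ⇒ r5c8=4.
Step 40. [r9c4∈{1}] nothing but 1 survives at r9c4 ⇒ r9c4=1.
Step 41. [r1c8∈{5}] nothing but 5 survives at r1c8, so r1c8=5.
Step 42. [r3c6∈{5}] only 5 remains possible at r3c6. So r3c6=5.
Step 43. [r5c4∈{8}] only 8 remains possible at r5c4, so r5c4=8.
Step 44. [r2c4∈{4}] only 4 remains possible at r2c4, so r2c4=4.
Step 45. [r4c2∈{9}] r4c2's peers cover all but 9 ⇒ r4c2=9.
Step 46. [r7c7∈{6}] only 6 remains possible at r7c7 ⇒ r7c7=6.
Step 47. [r6c7∈{5}] only 5 remains possible at r6c7, so r6c7=5.
Step 48. [r1c1∈{9}] r1c1 has the single candidate 9. So r1c1=9.
Step 49. [r5c7∈{9}] only 9 remains possible at r5c7. So r5c7=9.
Step 50. [r8c2∈{6}] only 6 remains possible at r8c2 ⇒ r8c2=6.
Step 51. [r1c5∈{8}] r1c5's peers cover all but 8. So r1c5=8.
Step 52. [r4c9∈{3}] only 3 remains possible at r4c9. So r4c9=3.

Answer: 9 1 4 2 8 3 7 5 6 / 7 8 5 4 1 6 3 2 9 / 6 2 3 9 7 5 8 1 4 / 1 9 8 5 4 7 2 6 3 / 2 5 6 8 3 1 9 4 7 / 4 3 7 6 9 2 5 8 1 / 3 4 1 7 5 8 6 9 2 / 8 6 9 3 2 4 1 7 5 / 5 7 2 1 6 9 4 3 8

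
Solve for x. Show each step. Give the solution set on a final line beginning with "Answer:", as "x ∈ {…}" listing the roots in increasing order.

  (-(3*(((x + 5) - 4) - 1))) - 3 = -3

Step 1. [(-(3*(((x + 5) - 4) - 1))) - 3 = -3] peel the -3: add 3 from each side ⇒ sub: -(3*(((x + 5) - 4) - 1)) = 0.
Step 2. [-(3*(((x + 5) - 4) - 1)) = 0] leading − — multiply by −1 ⇒ neg: 3*(((x + 5) - 4) - 1) = 0.
Step 3. [3*(((x + 5) - 4) - 1) = 0] divide by the outer 3, so div: ((x + 5) - 4) - 1 = 0.
Step 4. [((x + 5) - 4) - 1 = 0] -1 is outermost — add 1 both sides. So sub: (x + 5) - 4 = 1.
Step 5. [(x + 5) - 4 = 1] peel the -4: add 4 from each side ⇒ sub: x + 5 = 5.
Step 6. [x + 5 = 5] 5 comes off first (subtract 5). So sub: x = 0.

Answer: x ∈ {0}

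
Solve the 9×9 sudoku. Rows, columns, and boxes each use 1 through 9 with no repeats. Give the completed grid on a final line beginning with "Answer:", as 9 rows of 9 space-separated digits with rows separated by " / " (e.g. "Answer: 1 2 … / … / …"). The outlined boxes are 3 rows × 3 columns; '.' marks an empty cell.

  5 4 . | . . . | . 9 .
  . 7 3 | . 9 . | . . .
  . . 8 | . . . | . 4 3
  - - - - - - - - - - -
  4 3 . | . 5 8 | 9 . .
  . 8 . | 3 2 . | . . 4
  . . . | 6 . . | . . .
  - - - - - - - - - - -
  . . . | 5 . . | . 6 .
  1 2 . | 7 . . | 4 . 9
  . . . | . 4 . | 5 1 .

Step 1. [r7c2∈{9}] nothing but 9 survives at r7c2. So r7c2=9.
Step 2. [r4c4∈{1}] r4c4 has the single candidate 1 ⇒ r4c4=1.
Step 3. [r6c5∈{7}] r6c5's peers cover all but 7, so r6c5=7.
Step 4. [r3c4∈{2}] only 2 remains possible at r3c4 ⇒ r3c4=2.
Step 5. [r6c2∈{1,5}] in col 2, 5 fits only at r6c2. So r6c2=5.
Step 6. [r2c9∈{1,2,5,6,8}] r2c9 is the only open cell in col 9 admitting 5. So r2c9=5.
Step 7. [r1c4∈{8}] r1c4 has the single candidate 8, so r1c4=8.
Step 8. [r3c2∈{1,6}] r3c2 is the only open cell in col 2 admitting 1, so r3c2=1.
Step 9. [r3c5∈{6}] r3c5's peers cover all but 6, so r3c5=6.
Step 10. [r3c7∈{7}] nothing but 7 survives at r3c7. So r3c7=7.
Step 11. [r9c2∈{6}] r9c2 is down to just 6, so r9c2=6.
Step 12. [r9c3∈{7}] r9c3 has the single candidate 7, so r9c3=7.
Step 13. [r5c6∈{9}] r5c6 has the single candidate 9. So r5c6=9.
Step 14. [r6c3∈{1,2,9}] col 3 places 9 nowhere but r6c3 ⇒ r6c3=9.
Step 15. [r6c1∈{2}] r6c1 has the single candidate 2. So r6c1=2.
Step 16. [r4c3∈{6}] r4c3 has the single candidate 6. So r4c3=6.
Step 17. [r1c9∈{1,2,6}] 6 has one home in col 9: r1c9, so r1c9=6.
Step 18. [r6c9∈{1,8}] in col 9, 1 fits only at r6c9. So r6c9=1.
Step 19. [r7c9∈{2,7,8}] across row 7, 7 lands solely at r7c9 ⇒ r7c9=7.
Step 20. [r9c9∈{2,8}] across col 9, 8 lands solely at r9c9 ⇒ r9c9=8.
Step 21. [r8c8∈{3}] r8c8's peers cover all but 3 ⇒ r8c8=3.
Step 22. [r7c7∈{2}] r7c7's peers cover all but 2, so r7c7=2.
Step 23. [r1c7∈{1}] r1c7 has the single candidate 1 ⇒ r1c7=1.
Step 24. [r7c5∈{1,3,8}] in col 5, 1 fits only at r7c5. So r7c5=1.
Step 25. [r7c6∈{3}] r7c6 is down to just 3. So r7c6=3.
Step 26. [r6c8∈{8}] r6c8's peers cover all but 8. So r6c8=8.
Step 27. [r4c8∈{2,7}] across row 4, 7 lands solely at r4c8 ⇒ r4c8=7.
Step 28. [r2c6∈{1,4}] 1 has one home in row 2: r2c6 ⇒ r2c6=1.
Step 29. [r7c3∈{4}] nothing but 4 survives at r7c3, so r7c3=4.
Step 30. [r8c5∈{8}] nothing but 8 survives at r8c5, so r8c5=8.
Step 31. [r8c6∈{6}] only 6 remains possible at r8c6, so r8c6=6.
Step 32. [r2c8∈{2}] r2c8 has the single candidate 2. So r2c8=2.
Step 33. [r1c3∈{2}] only 2 remains possible at r1c3. So r1c3=2.
Step 34. [r1c5∈{3}] only 3 remains possible at r1c5 ⇒ r1c5=3.
Step 35. [r5c7∈{6}] nothing but 6 survives at r5c7, so r5c7=6.
Step 36. [r1c6∈{7}] r1c6 has the single candidate 7 ⇒ r1c6=7.
Step 37. [r6c6∈{4}] r6c6 has the single candidate 4 ⇒ r6c6=4.
Step 38. [r7c1∈{8}] r7c1's peers cover all but 8. So r7c1=8.
Step 39. [r9c1∈{3}] r9c1 has the single candidate 3. So r9c1=3.
Step 40. [r5c3∈{1}] nothing but 1 survives at r5c3, so r5c3=1.
Step 41. [r3c6∈{5}] r3c6's peers cover all but 5 ⇒ r3c6=5.
Step 42. [r6c7∈{3}] nothing but 3 survives at r6c7, so r6c7=3.
Step 43. [r2c1∈{6}] r2c1 has the single candidate 6, so r2c1=6.
Step 44. [r9c4∈{9}] r9c4 has the single candidate 9 ⇒ r9c4=9.
Step 45. [r8c3∈{5}] r8c3's peers cover all but 5. So r8c3=5.
Step 46. [r2c7∈{8}] r2c7 is down to just 8. So r2c7=8.
Step 47. [r5c1∈{7}] r5c1 is down to just 7. So r5c1=7.
Step 48. [r2c4∈{4}] nothing but 4 survives at r2c4, so r2c4=4.
Step 49. [r4c9∈{2}] r4c9's peers cover all but 2 ⇒ r4c9=2.
Step 50. [r9c6∈{2}] r9c6's peers cover all but 2. So r9c6=2.
Step 51. [r3c1∈{9}] nothing but 9 survives at r3c1 ⇒ r3c1=9.
Step 52. [r5c8∈{5}] nothing but 5 survives at r5c8. So r5c8=5.

Answer: 5 4 2 8 3 7 1 9 6 / 6 7 3 4 9 1 8 2 5 / 9 1 8 2 6 5 7 4 3 / 4 3 6 1 5 8 9 7 2 / 7 8 1 3 2 9 6 5 4 / 2 5 9 6 7 4 3 8 1 / 8 9 4 5 1 3 2 6 7 / 1 2 5 7 8 6 4 3 9 / 3 6 7 9 4 2 5 1 8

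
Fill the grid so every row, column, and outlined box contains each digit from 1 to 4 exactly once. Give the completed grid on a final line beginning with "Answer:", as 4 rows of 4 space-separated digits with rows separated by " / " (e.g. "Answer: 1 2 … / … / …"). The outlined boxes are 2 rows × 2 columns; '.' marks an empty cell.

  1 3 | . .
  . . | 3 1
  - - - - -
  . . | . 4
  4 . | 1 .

Step 1. [r3c3∈{2}] r3c3 is down to just 2, so r3c3=2.
Step 2. [r2c2∈{2,4}] across row 2, 4 lands solely at r2c2 ⇒ r2c2=4.
Step 3. [r2c1∈{2}] only 2 remains possible at r2c1. So r2c1=2.
Step 4. [r4c2∈{2}] r4c2's peers cover all but 2. So r4c2=2.
Step 5. [r1c3∈{4}] r1c3 has the single candidate 4 ⇒ r1c3=4.
Step 6. [r1c4∈{2}] r1c4 is down to just 2 ⇒ r1c4=2.
Step 7. [r4c4∈{3}] nothing but 3 survives at r4c4, so r4c4=3.
Step 8. [r3c2∈{1}] r3c2 is down to just 1 ⇒ r3c2=1.
Step 9. [r3c1∈{3}] only 3 remains possible at r3c1, so r3c1=3.

Answer: 1 3 4 2 / 2 4 3 1 / 3 1 2 4 / 4 2 1 3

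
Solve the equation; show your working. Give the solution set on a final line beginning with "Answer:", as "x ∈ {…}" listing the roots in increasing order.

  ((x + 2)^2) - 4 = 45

Step 1. [((x + 2)^2) - 4 = 45] -4 is outermost — add 4 both sides, so sub: (x + 2)^2 = 49.
Step 2. [(x + 2)^2 = 49] 49 ≥ 0, LHS is (·)² — take ±√, so sqrt: x + 2 = 7 or -7.
Step 3. [x + 2 = 7 or -7] subtract 2: x sits inside (… + 2), so sub: x = 5 or -9.

Answer: x ∈ {-9, 5}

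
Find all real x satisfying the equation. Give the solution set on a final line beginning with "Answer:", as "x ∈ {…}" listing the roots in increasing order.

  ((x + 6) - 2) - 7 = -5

Step 1. [((x + 6) - 2) - 7 = -5] add 7: x sits inside (… - 7), so sub: (x + 6) - 2 = 2.
Step 2. [(x + 6) - 2 = 2] 2 comes off first (add 2). So sub: x + 6 = 4.
Step 3. [x + 6 = 4] subtract 6: x sits inside (… + 6) ⇒ sub: x = -2.

Answer: x ∈ {-2}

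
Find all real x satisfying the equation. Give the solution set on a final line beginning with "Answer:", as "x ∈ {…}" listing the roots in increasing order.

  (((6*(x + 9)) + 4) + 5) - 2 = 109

Step 1. [(((6*(x + 9)) + 4) + 5) - 2 = 109] 2 comes off first (add 2) ⇒ sub: ((6*(x + 9)) + 4) + 5 = 111.
Step 2. [((6*(x + 9)) + 4) + 5 = 111] peel the +5: subtract 5 from each side. So sub: (6*(x + 9)) + 4 = 106.
Step 3. [(6*(x + 9)) + 4 = 106] the outer +4 inverts by subtracting 4 ⇒ sub: 6*(x + 9) = 102.
Step 4. [6*(x + 9) = 102] LHS = 6·(…); ÷6 both sides. So div: x + 9 = 17.
Step 5. [x + 9 = 17] peel the +9: subtract 9 from each side ⇒ sub: x = 8.

Answer: x ∈ {8}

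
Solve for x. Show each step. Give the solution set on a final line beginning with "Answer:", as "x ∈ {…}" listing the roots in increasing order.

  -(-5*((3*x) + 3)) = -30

Step 1. [-(-5*((3*x) + 3)) = -30] leading − — multiply by −1. So neg: -5*((3*x) + 3) = 30.
Step 2. [-5*((3*x) + 3) = 30] -5·(inner) — divide through by -5. So div: (3*x) + 3 = -6.
Step 3. [(3*x) + 3 = -6] the outer +3 inverts by subtracting 3, so sub: 3*x = -9.
Step 4. [3*x = -9] divide by the outer 3, so div: x = -3.

Answer: x ∈ {-3}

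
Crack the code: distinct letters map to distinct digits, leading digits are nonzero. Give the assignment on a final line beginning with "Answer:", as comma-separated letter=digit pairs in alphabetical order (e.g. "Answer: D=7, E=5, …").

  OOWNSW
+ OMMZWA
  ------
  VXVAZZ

Step 1. [col 1: W + A ≡ Z (mod 10)] several values work for W in column 1 (W + A ≡ Z (mod 10), carry-in 0); try W=5. So W=5.
Step 2. [col 1: W + A ≡ Z (mod 10)] several values work for Z in column 1 (W + A ≡ Z (mod 10), carry-in 0); try Z=2. So Z=2.
Step 3. [col 1: W + A ≡ Z (mod 10)] from column 1 (W=5, Z=2, carry-in 0, digits 2,5 already taken and all letters distinct): A must equal 7 ⇒ A=7.
Step 4. [col 2: S + W ≡ Z (mod 10)] column 2: given W=5, Z=2, carry-in 1, and digits 2,5,7 already taken and all letters distinct, S+W≡Z (mod 10) forces S=6. So S=6.
Step 5. [col 3: N + Z ≡ A (mod 10)] from column 3 (Z=2, A=7, carry-in 1, digits 2,5,6,7 already taken and all letters distinct): N must equal 4. So N=4.
Step 6. [col 4: W + M ≡ V (mod 10)] V=3 is one option consistent with column 4 (W + M ≡ V (mod 10), carry-in 0) — take it, so V=3.
Step 7. [col 4: W + M ≡ V (mod 10)] in column 4 we have W+M≡V with carry-in 0; given W=5, V=3 and digits 2,3,4,5,6,7 already taken and all letters distinct, that pins M to 8, so M=8.
Step 8. [col 5: O + M ≡ X (mod 10)] no forcing yet in column 5 (carry-in 1); O=1 is free and consistent — try it, so O=1.
Step 9. [col 5: O + M ≡ X (mod 10)] column 5: given O=1, M=8, carry-in 1, and digits 1,2,3,4,5,6,7,8 already taken and all letters distinct, O+M≡X (mod 10) forces X=0 ⇒ X=0.

Answer: A=7, M=8, N=4, O=1, S=6, V=3, W=5, X=0, Z=2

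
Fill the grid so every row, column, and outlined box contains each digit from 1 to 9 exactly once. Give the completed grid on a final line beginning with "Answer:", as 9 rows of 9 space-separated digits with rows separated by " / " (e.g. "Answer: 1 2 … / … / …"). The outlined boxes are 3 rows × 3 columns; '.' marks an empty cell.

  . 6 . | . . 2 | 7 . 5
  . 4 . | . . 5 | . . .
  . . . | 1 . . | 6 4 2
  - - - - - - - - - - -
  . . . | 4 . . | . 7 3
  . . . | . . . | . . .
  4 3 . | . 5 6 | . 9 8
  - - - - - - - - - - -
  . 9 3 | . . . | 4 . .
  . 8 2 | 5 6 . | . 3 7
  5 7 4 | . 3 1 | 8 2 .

Step 1. [r2c1∈{1,2,3,7,8,9}] in row 2, 2 fits only at r2c1. So r2c1=2.
Step 2. [r8c1∈{1}] r8c1's peers cover all but 1 ⇒ r8c1=1.
Step 3. [r9c4∈{9}] r9c4 is down to just 9. So r9c4=9.
Step 4. [r2c9∈{1,9}] across col 9, 9 lands solely at r2c9 ⇒ r2c9=9.
Step 5. [r7c1∈{6}] r7c1's peers cover all but 6 ⇒ r7c1=6.
Step 6. [r4c3∈{1,5,6,8,9}] across row 4, 6 lands solely at r4c3 ⇒ r4c3=6.
Step 7. [r2c4∈{3,6,7,8}] in row 2, 6 fits only at r2c4, so r2c4=6.
Step 8. [r3c2∈{5}] r3c2 has the single candidate 5, so r3c2=5.
Step 9. [r5c3∈{1,5,7,8,9}] r5c3 is the only open cell in col 3 admitting 5. So r5c3=5.
Step 10. [r7c9∈{1}] nothing but 1 survives at r7c9. So r7c9=1.
Step 11. [r5c8∈{1,6}] across col 8, 6 lands solely at r5c8. So r5c8=6.
Step 12. [r1c5∈{4,8,9}] in row 1, 4 fits only at r1c5. So r1c5=4.
Step 13. [r4c7∈{1,2,5}] in row 4, 5 fits only at r4c7, so r4c7=5.
Step 14. [r4c5∈{1,2,8,9}] the pair r4c1,r4c6 in row 4 locks {8,9} between them, so r4c5≠8.
Step 15. [r5c4∈{2,3,7,8}] the pair r5c2,r5c7 in row 5 locks {1,2} between them. So r5c4≠2.
Step 16. [r6c3∈{1,7}] r4c2 and r5c2 in box 4 both hold exactly {1,2}; those values are spoken for. So r6c3≠1.
Step 17. [r6c3∈{7}] only 7 remains possible at r6c3, so r6c3=7.
Step 18. [r2c5∈{7,8}] r2c5 is the only open cell in row 2 admitting 7. So r2c5=7.
Step 19. [r6c4∈{2}] r6c4 is down to just 2 ⇒ r6c4=2.
Step 20. [r3c1∈{3,7,8,9}] 7 has one home in row 3: r3c1 ⇒ r3c1=7.
Step 21. [r3c6∈{3,8,9}] r3c6 is the only open cell in row 3 admitting 3. So r3c6=3.
Step 22. [r1c4∈{8}] only 8 remains possible at r1c4, so r1c4=8.
Step 23. [r1c8∈{1}] nothing but 1 survives at r1c8. So r1c8=1.
Step 24. [r3c5∈{9}] r3c5 is down to just 9 ⇒ r3c5=9.
Step 25. [r7c4∈{7}] nothing but 7 survives at r7c4, so r7c4=7.
Step 26. [r7c6∈{8}] only 8 remains possible at r7c6 ⇒ r7c6=8.
Step 27. [r5c7∈{1,2}] in col 7, 2 fits only at r5c7 ⇒ r5c7=2.
Step 28. [r4c6∈{9}] r4c6 is down to just 9, so r4c6=9.
Step 29. [r5c2∈{1}] r5c2's peers cover all but 1, so r5c2=1.
Step 30. [r5c1∈{8,9}] across row 5, 9 lands solely at r5c1 ⇒ r5c1=9.
Step 31. [r2c8∈{8}] r2c8 has the single candidate 8, so r2c8=8.
Step 32. [r8c6∈{4}] nothing but 4 survives at r8c6, so r8c6=4.
Step 33. [r5c9∈{4}] r5c9's peers cover all but 4, so r5c9=4.
Step 34. [r5c6∈{7}] r5c6 is down to just 7. So r5c6=7.
Step 35. [r5c4∈{3}] nothing but 3 survives at r5c4, so r5c4=3.
Step 36. [r1c3∈{9}] nothing but 9 survives at r1c3 ⇒ r1c3=9.
Step 37. [r2c7∈{3}] r2c7 is down to just 3. So r2c7=3.
Step 38. [r4c5∈{1}] nothing but 1 survives at r4c5. So r4c5=1.
Step 39. [r7c5∈{2}] nothing but 2 survives at r7c5. So r7c5=2.
Step 40. [r9c9∈{6}] r9c9's peers cover all but 6, so r9c9=6.
Step 41. [r2c3∈{1}] r2c3 is down to just 1 ⇒ r2c3=1.
Step 42. [r7c8∈{5}] nothing but 5 survives at r7c8. So r7c8=5.
Step 43. [r1c1∈{3}] r1c1's peers cover all but 3, so r1c1=3.
Step 44. [r8c7∈{9}] r8c7's peers cover all but 9, so r8c7=9.
Step 45. [r4c1∈{8}] r4c1 is down to just 8. So r4c1=8.
Step 46. [r4c2∈{2}] only 2 remains possible at r4c2. So r4c2=2.
Step 47. [r5c5∈{8}] r5c5 is down to just 8 ⇒ r5c5=8.
Step 48. [r6c7∈{1}] r6c7 is down to just 1 ⇒ r6c7=1.
Step 49. [r3c3∈{8}] r3c3 has the single candidate 8, so r3c3=8.

Answer: 3 6 9 8 4 2 7 1 5 / 2 4 1 6 7 5 3 8 9 / 7 5 8 1 9 3 6 4 2 / 8 2 6 4 1 9 5 7 3 / 9 1 5 3 8 7 2 6 4 / 4 3 7 2 5 6 1 9 8 / 6 9 3 7 2 8 4 5 1 / 1 8 2 5 6 4 9 3 7 / 5 7 4 9 3 1 8 2 6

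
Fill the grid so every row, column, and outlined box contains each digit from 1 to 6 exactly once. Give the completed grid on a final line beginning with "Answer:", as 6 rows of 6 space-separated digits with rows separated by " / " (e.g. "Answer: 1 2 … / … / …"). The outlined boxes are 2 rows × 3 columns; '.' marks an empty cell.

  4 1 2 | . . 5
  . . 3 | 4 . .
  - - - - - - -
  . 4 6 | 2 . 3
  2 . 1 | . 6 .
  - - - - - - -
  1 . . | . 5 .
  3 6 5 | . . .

Step 1. [r6c5∈{1,2,4}] col 5 places 4 nowhere but r6c5. So r6c5=4.
Step 2. [r1c4∈{3,6}] across row 1, 6 lands solely at r1c4 ⇒ r1c4=6.
Step 3. [r6c6∈{1,2}] r6c6 is the only open cell in row 6 admitting 2 ⇒ r6c6=2.
Step 4. [r3c1∈{5}] r3c1 is down to just 5. So r3c1=5.
Step 5. [r2c6∈{1}] nothing but 1 survives at r2c6, so r2c6=1.
Step 6. [r4c4∈{5}] only 5 remains possible at r4c4 ⇒ r4c4=5.
Step 7. [r3c5∈{1}] nothing but 1 survives at r3c5, so r3c5=1.
Step 8. [r2c1∈{6}] only 6 remains possible at r2c1. So r2c1=6.
Step 9. [r1c5∈{3}] r1c5 has the single candidate 3 ⇒ r1c5=3.
Step 10. [r5c6∈{6}] r5c6's peers cover all but 6. So r5c6=6.
Step 11. [r4c6∈{4}] r4c6 is down to just 4, so r4c6=4.
Step 12. [r5c3∈{4}] r5c3's peers cover all but 4. So r5c3=4.
Step 13. [r2c5∈{2}] r2c5's peers cover all but 2, so r2c5=2.
Step 14. [r4c2∈{3}] r4c2 has the single candidate 3 ⇒ r4c2=3.
Step 15. [r5c2∈{2}] only 2 remains possible at r5c2 ⇒ r5c2=2.
Step 16. [r5c4∈{3}] r5c4 has the single candidate 3, so r5c4=3.
Step 17. [r6c4∈{1}] r6c4's peers cover all but 1 ⇒ r6c4=1.
Step 18. [r2c2∈{5}] r2c2 is down to just 5 ⇒ r2c2=5.

Answer: 4 1 2 6 3 5 / 6 5 3 4 2 1 / 5 4 6 2 1 3 / 2 3 1 5 6 4 / 1 2 4 3 5 6 / 3 6 5 1 4 2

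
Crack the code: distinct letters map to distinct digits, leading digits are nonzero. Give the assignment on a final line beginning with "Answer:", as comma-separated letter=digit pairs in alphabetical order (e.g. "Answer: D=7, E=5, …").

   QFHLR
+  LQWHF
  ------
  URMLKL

Step 1. [col 1: R + F ≡ L (mod 10)] L=6 is one option consistent with column 1 (R + F ≡ L (mod 10), carry-in 0) — take it. So L=6.
Step 2. [col 1: R + F ≡ L (mod 10)] no forcing yet in column 1 (carry-in 0); F=4 is free and consistent — try it, so F=4.
Step 3. [col 1: R + F ≡ L (mod 10)] from column 1 (F=4, L=6, carry-in 0, digits 4,6 already taken and all letters distinct): R must equal 2 ⇒ R=2.
Step 4. [col 2: L + H ≡ K (mod 10)] K=3 is one option consistent with column 2 (L + H ≡ K (mod 10), carry-in 0) — take it, so K=3.
Step 5. [U] the sum has 6 digits but both addends have 5; that extra leading digit U is the final carry, namely 1, so U=1.
Step 6. [col 2: L + H ≡ K (mod 10)] column 2 reads L+H+carry(0)=K with L=6, K=3; with digits 1,2,3,4,6 already taken and all letters distinct, the only value for H is 7, so H=7.
Step 7. [col 3: H + W ≡ L (mod 10)] in column 3 we have H+W≡L with carry-in 1; given H=7, L=6 and digits 1,2,3,4,6,7 already taken and all letters distinct, that pins W to 8. So W=8.
Step 8. [col 4: F + Q ≡ M (mod 10)] no forcing yet in column 4 (carry-in 1); Q=5 is free and consistent — try it ⇒ Q=5.
Step 9. [col 4: F + Q ≡ M (mod 10)] column 4: given F=4, Q=5, carry-in 1, and digits 1,2,3,4,5,6,7,8 already taken and all letters distinct, F+Q≡M (mod 10) forces M=0 ⇒ M=0.

Answer: F=4, H=7, K=3, L=6, M=0, Q=5, R=2, U=1, W=8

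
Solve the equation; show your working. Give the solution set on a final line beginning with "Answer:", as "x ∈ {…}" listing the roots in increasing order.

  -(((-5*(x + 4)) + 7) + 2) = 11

Step 1. [-(((-5*(x + 4)) + 7) + 2) = 11] flip signs both sides. So neg: ((-5*(x + 4)) + 7) + 2 = -11.
Step 2. [((-5*(x + 4)) + 7) + 2 = -11] subtract 2: x sits inside (… + 2). So sub: (-5*(x + 4)) + 7 = -13.
Step 3. [(-5*(x + 4)) + 7 = -13] 7 comes off first (subtract 7) ⇒ sub: -5*(x + 4) = -20.
Step 4. [-5*(x + 4) = -20] -5 out front; divide by -5 ⇒ div: x + 4 = 4.
Step 5. [x + 4 = 4] 4 comes off first (subtract 4) ⇒ sub: x = 0.

Answer: x ∈ {0}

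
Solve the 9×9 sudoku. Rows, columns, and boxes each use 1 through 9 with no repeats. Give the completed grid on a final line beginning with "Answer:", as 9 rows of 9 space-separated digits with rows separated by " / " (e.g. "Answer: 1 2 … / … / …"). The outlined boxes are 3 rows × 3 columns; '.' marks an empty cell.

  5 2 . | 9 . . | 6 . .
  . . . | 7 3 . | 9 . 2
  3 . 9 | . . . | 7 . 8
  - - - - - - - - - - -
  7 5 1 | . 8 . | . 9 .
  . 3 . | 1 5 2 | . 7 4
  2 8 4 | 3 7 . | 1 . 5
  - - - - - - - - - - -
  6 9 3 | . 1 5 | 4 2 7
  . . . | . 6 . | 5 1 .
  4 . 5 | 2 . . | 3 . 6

Step 1. [r1c5∈{4}] nothing but 4 survives at r1c5 ⇒ r1c5=4.
Step 2. [r2c1∈{1,8}] 1 has one home in col 1: r2c1, so r2c1=1.
Step 3. [r8c6∈{3,4,7,8,9}] across row 8, 3 lands solely at r8c6. So r8c6=3.
Step 4. [r9c6∈{7,8,9}] 7 has one home in col 6: r9c6 ⇒ r9c6=7.
Step 5. [r3c4∈{5,6}] in col 4, 5 fits only at r3c4, so r3c4=5.
Step 6. [r4c4∈{4,6}] across col 4, 6 lands solely at r4c4. So r4c4=6.
Step 7. [r8c3∈{2,7,8}] r8c3 is the only open cell in row 8 admitting 2 ⇒ r8c3=2.
Step 8. [r1c9∈{1,3}] r1c9 is the only open cell in col 9 admitting 1, so r1c9=1.
Step 9. [r3c8∈{4}] only 4 remains possible at r3c8 ⇒ r3c8=4.
Step 10. [r3c2∈{6}] only 6 remains possible at r3c2, so r3c2=6.
Step 11. [r1c6∈{8}] nothing but 8 survives at r1c6. So r1c6=8.
Step 12. [r7c4∈{8}] only 8 remains possible at r7c4, so r7c4=8.
Step 13. [r9c5∈{9}] r9c5's peers cover all but 9 ⇒ r9c5=9.
Step 14. [r1c3∈{7}] nothing but 7 survives at r1c3, so r1c3=7.
Step 15. [r3c6∈{1}] r3c6's peers cover all but 1. So r3c6=1.
Step 16. [r4c9∈{3}] only 3 remains possible at r4c9, so r4c9=3.
Step 17. [r4c6∈{4}] r4c6 is down to just 4, so r4c6=4.
Step 18. [r8c4∈{4}] r8c4 has the single candidate 4. So r8c4=4.
Step 19. [r3c5∈{2}] nothing but 2 survives at r3c5 ⇒ r3c5=2.
Step 20. [r4c7∈{2}] r4c7's peers cover all but 2 ⇒ r4c7=2.
Step 21. [r2c3∈{8}] nothing but 8 survives at r2c3 ⇒ r2c3=8.
Step 22. [r9c2∈{1}] r9c2 is down to just 1 ⇒ r9c2=1.
Step 23. [r1c8∈{3}] r1c8's peers cover all but 3, so r1c8=3.
Step 24. [r6c6∈{9}] r6c6 has the single candidate 9, so r6c6=9.
Step 25. [r6c8∈{6}] only 6 remains possible at r6c8, so r6c8=6.
Step 26. [r5c7∈{8}] r5c7 has the single candidate 8. So r5c7=8.
Step 27. [r8c1∈{8}] only 8 remains possible at r8c1, so r8c1=8.
Step 28. [r5c3∈{6}] only 6 remains possible at r5c3, so r5c3=6.
Step 29. [r9c8∈{8}] r9c8 has the single candidate 8. So r9c8=8.
Step 30. [r8c2∈{7}] only 7 remains possible at r8c2 ⇒ r8c2=7.
Step 31. [r2c8∈{5}] r2c8's peers cover all but 5, so r2c8=5.
Step 32. [r2c6∈{6}] r2c6's peers cover all but 6 ⇒ r2c6=6.
Step 33. [r2c2∈{4}] r2c2 is down to just 4 ⇒ r2c2=4.
Step 34. [r8c9∈{9}] only 9 remains possible at r8c9, so r8c9=9.
Step 35. [r5c1∈{9}] nothing but 9 survives at r5c1 ⇒ r5c1=9.

Answer: 5 2 7 9 4 8 6 3 1 / 1 4 8 7 3 6 9 5 2 / 3 6 9 5 2 1 7 4 8 / 7 5 1 6 8 4 2 9 3 / 9 3 6 1 5 2 8 7 4 / 2 8 4 3 7 9 1 6 5 / 6 9 3 8 1 5 4 2 7 / 8 7 2 4 6 3 5 1 9 / 4 1 5 2 9 7 3 8 6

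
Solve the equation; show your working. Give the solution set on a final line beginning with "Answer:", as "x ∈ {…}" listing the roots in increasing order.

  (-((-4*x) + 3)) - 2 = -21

Step 1. [(-((-4*x) + 3)) - 2 = -21] the outer -2 inverts by adding 2, so sub: -((-4*x) + 3) = -19.
Step 2. [-((-4*x) + 3) = -19] flip signs both sides ⇒ neg: (-4*x) + 3 = 19.
Step 3. [(-4*x) + 3 = 19] +3 is outermost — subtract 3 both sides. So sub: -4*x = 16.
Step 4. [-4*x = 16] leading coefficient -4: divide by -4 ⇒ div: x = -4.

Answer: x ∈ {-4}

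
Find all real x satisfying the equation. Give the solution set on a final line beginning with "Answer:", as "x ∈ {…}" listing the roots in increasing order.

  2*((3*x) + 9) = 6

Step 1. [2*((3*x) + 9) = 6] divide by the outer 2. So div: (3*x) + 9 = 3.
Step 2. [(3*x) + 9 = 3] peel the +9: subtract 9 from each side, so sub: 3*x = -6.
Step 3. [3*x = -6] leading coefficient 3: divide by 3. So div: x = -2.

Answer: x ∈ {-2}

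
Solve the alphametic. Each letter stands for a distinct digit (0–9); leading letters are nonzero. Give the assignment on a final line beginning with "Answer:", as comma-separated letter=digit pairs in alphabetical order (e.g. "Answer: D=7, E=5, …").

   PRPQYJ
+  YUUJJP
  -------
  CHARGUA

Step 1. [col 1: J + P ≡ A (mod 10)] several values work for J in column 1 (J + P ≡ A (mod 10), carry-in 0); try J=7 ⇒ J=7.
Step 2. [C] C is the leading digit of a 7-digit sum of two 6-digit numbers; the final carry is exactly 1 ⇒ C=1.
Step 3. [col 1: J + P ≡ A (mod 10)] P=9 is one option consistent with column 1 (J + P ≡ A (mod 10), carry-in 0) — take it, so P=9.
Step 4. [col 1: J + P ≡ A (mod 10)] column 1 reads J+P+carry(0)=A with J=7, P=9; with digits 1,7,9 already taken and all letters distinct, the only value for A is 6, so A=6.
Step 5. [col 2: Y + J ≡ U (mod 10)] Y=5 is one option consistent with column 2 (Y + J ≡ U (mod 10), carry-in 1) — take it ⇒ Y=5.
Step 6. [col 2: Y + J ≡ U (mod 10)] column 2: given Y=5, J=7, carry-in 1, and digits 1,5,6,7,9 already taken and all letters distinct, Y+J≡U (mod 10) forces U=3, so U=3.
Step 7. [col 3: Q + J ≡ G (mod 10)] no forcing yet in column 3 (carry-in 1); G=8 is free and consistent — try it. So G=8.
Step 8. [col 3: Q + J ≡ G (mod 10)] column 3: given J=7, G=8, carry-in 1, and digits 1,3,5,6,7,8,9 already taken and all letters distinct, Q+J≡G (mod 10) forces Q=0 ⇒ Q=0.
Step 9. [col 4: P + U ≡ R (mod 10)] in column 4 we have P+U≡R with carry-in 0; given P=9, U=3 and digits 0,1,3,5,6,7,8,9 already taken and all letters distinct, that pins R to 2, so R=2.
Step 10. [col 6: P + Y ≡ H (mod 10)] column 6: given P=9, Y=5, carry-in 0, and digits 0,1,2,3,5,6,7,8,9 already taken and all letters distinct, P+Y≡H (mod 10) forces H=4. So H=4.

Answer: A=6, C=1, G=8, H=4, J=7, P=9, Q=0, R=2, U=3, Y=5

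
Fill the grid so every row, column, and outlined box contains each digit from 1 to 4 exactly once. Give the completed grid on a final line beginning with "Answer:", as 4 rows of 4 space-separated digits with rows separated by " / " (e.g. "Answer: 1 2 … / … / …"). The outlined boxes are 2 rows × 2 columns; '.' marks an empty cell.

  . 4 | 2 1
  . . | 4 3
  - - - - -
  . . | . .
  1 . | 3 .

Step 1. [r4c2∈{2}] r4c2's peers cover all but 2, so r4c2=2.
Step 2. [r3c1∈{3,4}] col 1 places 4 nowhere but r3c1 ⇒ r3c1=4.
Step 3. [r4c4∈{4}] r4c4 is down to just 4, so r4c4=4.
Step 4. [r2c2∈{1}] r2c2 is down to just 1. So r2c2=1.
Step 5. [r2c1∈{2}] r2c1 has the single candidate 2, so r2c1=2.
Step 6. [r1c1∈{3}] r1c1 has the single candidate 3, so r1c1=3.
Step 7. [r3c2∈{3}] r3c2 is down to just 3 ⇒ r3c2=3.
Step 8. [r3c3∈{1}] nothing but 1 survives at r3c3, so r3c3=1.
Step 9. [r3c4∈{2}] only 2 remains possible at r3c4 ⇒ r3c4=2.

Answer: 3 4 2 1 / 2 1 4 3 / 4 3 1 2 / 1 2 3 4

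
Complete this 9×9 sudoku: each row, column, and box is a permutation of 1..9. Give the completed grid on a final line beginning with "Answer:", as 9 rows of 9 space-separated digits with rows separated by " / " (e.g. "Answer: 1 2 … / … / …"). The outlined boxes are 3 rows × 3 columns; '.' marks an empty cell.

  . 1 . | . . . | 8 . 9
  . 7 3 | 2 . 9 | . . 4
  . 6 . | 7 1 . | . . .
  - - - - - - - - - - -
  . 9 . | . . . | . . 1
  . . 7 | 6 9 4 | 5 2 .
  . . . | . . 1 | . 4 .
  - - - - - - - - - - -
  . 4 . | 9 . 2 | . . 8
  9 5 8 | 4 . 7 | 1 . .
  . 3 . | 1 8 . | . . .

Step 1. [r2c7∈{6}] only 6 remains possible at r2c7. So r2c7=6.
Step 2. [r2c5∈{5}] only 5 remains possible at r2c5. So r2c5=5.
Step 3. [r7c8∈{3,5,6,7}] in row 7, 5 fits only at r7c8, so r7c8=5.
Step 4. [r5c9∈{3}] only 3 remains possible at r5c9. So r5c9=3.
Step 5. [r4c7∈{7}] r4c7's peers cover all but 7 ⇒ r4c7=7.
Step 6. [r1c4∈{3}] r1c4's peers cover all but 3 ⇒ r1c4=3.
Step 7. [r6c2∈{2,8}] r6c2 is the only open cell in col 2 admitting 2, so r6c2=2.
Step 8. [r4c6∈{3,5,8}] r4c6 is the only open cell in col 6 admitting 3. So r4c6=3.
Step 9. [r6c9∈{6}] r6c9 is down to just 6 ⇒ r6c9=6.
Step 10. [r6c3∈{5}] r6c3 has the single candidate 5 ⇒ r6c3=5.
Step 11. [r2c1∈{8}] r2c1 has the single candidate 8, so r2c1=8.
Step 12. [r8c9∈{2}] nothing but 2 survives at r8c9 ⇒ r8c9=2.
Step 13. [r7c7∈{3}] r7c7 is down to just 3, so r7c7=3.
Step 14. [r7c5∈{6}] r7c5 is down to just 6. So r7c5=6.
Step 15. [r1c1∈{2,4,5}] in row 1, 5 fits only at r1c1, so r1c1=5.
Step 16. [r1c3∈{2,4}] 2 has one home in row 1: r1c3, so r1c3=2.
Step 17. [r9c3∈{6}] nothing but 6 survives at r9c3, so r9c3=6.
Step 18. [r4c3∈{4}] r4c3 has the single candidate 4. So r4c3=4.
Step 19. [r9c9∈{7}] nothing but 7 survives at r9c9, so r9c9=7.
Step 20. [r9c7∈{4,9}] 4 has one home in row 9: r9c7 ⇒ r9c7=4.
Step 21. [r5c1∈{1}] r5c1 is down to just 1. So r5c1=1.
Step 22. [r4c4∈{5,8}] in row 4, 5 fits only at r4c4, so r4c4=5.
Step 23. [r9c6∈{5}] nothing but 5 survives at r9c6, so r9c6=5.
Step 24. [r9c8∈{9}] nothing but 9 survives at r9c8, so r9c8=9.
Step 25. [r9c1∈{2}] r9c1 is down to just 2 ⇒ r9c1=2.
Step 26. [r3c9∈{5}] nothing but 5 survives at r3c9, so r3c9=5.
Step 27. [r3c8∈{3}] r3c8 is down to just 3 ⇒ r3c8=3.
Step 28. [r6c1∈{3}] only 3 remains possible at r6c1, so r6c1=3.
Step 29. [r6c7∈{9}] r6c7 has the single candidate 9 ⇒ r6c7=9.
Step 30. [r6c4∈{8}] r6c4 has the single candidate 8. So r6c4=8.
Step 31. [r6c5∈{7}] r6c5's peers cover all but 7 ⇒ r6c5=7.
Step 32. [r3c6∈{8}] r3c6's peers cover all but 8. So r3c6=8.
Step 33. [r8c5∈{3}] only 3 remains possible at r8c5. So r8c5=3.
Step 34. [r4c8∈{8}] r4c8 has the single candidate 8, so r4c8=8.
Step 35. [r3c3∈{9}] r3c3 is down to just 9, so r3c3=9.
Step 36. [r4c1∈{6}] nothing but 6 survives at r4c1. So r4c1=6.
Step 37. [r8c8∈{6}] nothing but 6 survives at r8c8 ⇒ r8c8=6.
Step 38. [r1c6∈{6}] r1c6's peers cover all but 6 ⇒ r1c6=6.
Step 39. [r3c1∈{4}] only 4 remains possible at r3c1. So r3c1=4.
Step 40. [r1c8∈{7}] r1c8 is down to just 7. So r1c8=7.
Step 41. [r3c7∈{2}] r3c7's peers cover all but 2 ⇒ r3c7=2.
Step 42. [r7c3∈{1}] r7c3 has the single candidate 1 ⇒ r7c3=1.
Step 43. [r2c8∈{1}] r2c8's peers cover all but 1, so r2c8=1.
Step 44. [r4c5∈{2}] r4c5 is down to just 2 ⇒ r4c5=2.
Step 45. [r7c1∈{7}] r7c1 has the single candidate 7. So r7c1=7.
Step 46. [r5c2∈{8}] r5c2 is down to just 8. So r5c2=8.
Step 47. [r1c5∈{4}] only 4 remains possible at r1c5, so r1c5=4.

Answer: 5 1 2 3 4 6 8 7 9 / 8 7 3 2 5 9 6 1 4 / 4 6 9 7 1 8 2 3 5 / 6 9 4 5 2 3 7 8 1 / 1 8 7 6 9 4 5 2 3 / 3 2 5 8 7 1 9 4 6 / 7 4 1 9 6 2 3 5 8 / 9 5 8 4 3 7 1 6 2 / 2 3 6 1 8 5 4 9 7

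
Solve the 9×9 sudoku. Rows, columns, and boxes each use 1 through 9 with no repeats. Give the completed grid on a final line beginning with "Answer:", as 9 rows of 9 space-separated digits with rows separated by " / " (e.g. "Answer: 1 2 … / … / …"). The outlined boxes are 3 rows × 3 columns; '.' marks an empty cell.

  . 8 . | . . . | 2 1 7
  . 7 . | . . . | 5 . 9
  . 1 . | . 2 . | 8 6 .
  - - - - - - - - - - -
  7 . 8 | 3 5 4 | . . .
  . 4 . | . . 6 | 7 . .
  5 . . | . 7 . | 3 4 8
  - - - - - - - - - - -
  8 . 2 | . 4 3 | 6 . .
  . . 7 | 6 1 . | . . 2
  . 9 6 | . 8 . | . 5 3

Step 1. [r5c5∈{9}] r5c5's peers cover all but 9. So r5c5=9.
Step 2. [r2c1∈{2,3,4,6}] in row 2, 2 fits only at r2c1, so r2c1=2.
Step 3. [r1c1∈{3,4,6,9}] col 1 places 6 nowhere but r1c1. So r1c1=6.
Step 4. [r3c1∈{3,4,9}] 9 has one home in col 1: r3c1, so r3c1=9.
Step 5. [r3c3∈{3,4,5}] 3 has one home in row 3: r3c3 ⇒ r3c3=3.
Step 6. [r5c3∈{1}] only 1 remains possible at r5c3, so r5c3=1.
Step 7. [r1c3∈{4,5}] r1c3 is the only open cell in col 3 admitting 5, so r1c3=5.
Step 8. [r1c4∈{4,9}] r1c4 is the only open cell in row 1 admitting 4. So r1c4=4.
Step 9. [r7c4∈{5,7,9}] r7c4 is the only open cell in col 4 admitting 9, so r7c4=9.
Step 10. [r8c6∈{5}] r8c6 is down to just 5, so r8c6=5.
Step 11. [r4c9∈{1,6}] col 9 places 6 nowhere but r4c9. So r4c9=6.
Step 12. [r2c6∈{1,8}] 8 has one home in col 6: r2c6, so r2c6=8.
Step 13. [r4c7∈{1,9}] row 4 places 1 nowhere but r4c7 ⇒ r4c7=1.
Step 14. [r6c6∈{1,2}] in col 6, 1 fits only at r6c6. So r6c6=1.
Step 15. [r6c4∈{2}] r6c4 is down to just 2, so r6c4=2.
Step 16. [r8c7∈{4,9}] r8c7 is the only open cell in col 7 admitting 9. So r8c7=9.
Step 17. [r3c6∈{7}] r3c6 has the single candidate 7 ⇒ r3c6=7.
Step 18. [r8c1∈{3,4}] 4 has one home in row 8: r8c1. So r8c1=4.
Step 19. [r4c2∈{2}] r4c2 is down to just 2 ⇒ r4c2=2.
Step 20. [r1c5∈{3}] r1c5 is down to just 3. So r1c5=3.
Step 21. [r3c4∈{5}] r3c4 is down to just 5 ⇒ r3c4=5.
Step 22. [r8c8∈{8}] r8c8 has the single candidate 8. So r8c8=8.
Step 23. [r7c2∈{5}] r7c2's peers cover all but 5. So r7c2=5.
Step 24. [r9c6∈{2}] r9c6 is down to just 2 ⇒ r9c6=2.
Step 25. [r7c9∈{1}] r7c9 is down to just 1. So r7c9=1.
Step 26. [r7c8∈{7}] only 7 remains possible at r7c8, so r7c8=7.
Step 27. [r8c2∈{3}] r8c2 is down to just 3, so r8c2=3.
Step 28. [r9c7∈{4}] r9c7 is down to just 4. So r9c7=4.
Step 29. [r5c8∈{2}] only 2 remains possible at r5c8 ⇒ r5c8=2.
Step 30. [r3c9∈{4}] only 4 remains possible at r3c9, so r3c9=4.
Step 31. [r2c3∈{4}] r2c3 has the single candidate 4, so r2c3=4.
Step 32. [r1c6∈{9}] r1c6's peers cover all but 9 ⇒ r1c6=9.
Step 33. [r2c4∈{1}] nothing but 1 survives at r2c4 ⇒ r2c4=1.
Step 34. [r5c1∈{3}] r5c1's peers cover all but 3. So r5c1=3.
Step 35. [r2c8∈{3}] r2c8's peers cover all but 3. So r2c8=3.
Step 36. [r6c2∈{6}] r6c2's peers cover all but 6, so r6c2=6.
Step 37. [r4c8∈{9}] r4c8 is down to just 9. So r4c8=9.
Step 38. [r2c5∈{6}] r2c5's peers cover all but 6 ⇒ r2c5=6.
Step 39. [r6c3∈{9}] r6c3 has the single candidate 9 ⇒ r6c3=9.
Step 40. [r9c1∈{1}] r9c1's peers cover all but 1, so r9c1=1.
Step 41. [r5c9∈{5}] nothing but 5 survives at r5c9 ⇒ r5c9=5.
Step 42. [r5c4∈{8}] nothing but 8 survives at r5c4. So r5c4=8.
Step 43. [r9c4∈{7}] nothing but 7 survives at r9c4. So r9c4=7.

Answer: 6 8 5 4 3 9 2 1 7 / 2 7 4 1 6 8 5 3 9 / 9 1 3 5 2 7 8 6 4 / 7 2 8 3 5 4 1 9 6 / 3 4 1 8 9 6 7 2 5 / 5 6 9 2 7 1 3 4 8 / 8 5 2 9 4 3 6 7 1 / 4 3 7 6 1 5 9 8 2 / 1 9 6 7 8 2 4 5 3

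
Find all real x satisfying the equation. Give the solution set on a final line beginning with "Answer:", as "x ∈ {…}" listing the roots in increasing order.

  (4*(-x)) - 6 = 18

Step 1. [(4*(-x)) - 6 = 18] -6 is outermost — add 6 both sides, so sub: 4*(-x) = 24.
Step 2. [4*(-x) = 24] divide by the outer 4. So div: -x = 6.
Step 3. [-x = 6] LHS negated; negate both sides, so neg: x = -6.

Answer: x ∈ {-6}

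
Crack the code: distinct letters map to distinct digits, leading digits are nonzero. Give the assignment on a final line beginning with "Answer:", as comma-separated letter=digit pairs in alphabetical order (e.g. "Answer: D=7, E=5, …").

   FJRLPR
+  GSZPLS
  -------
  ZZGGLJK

Step 1. [col 1: R + S ≡ K (mod 10)] no forcing yet in column 1 (carry-in 0); K=2 is free and consistent — try it. So K=2.
Step 2. [col 1: R + S ≡ K (mod 10)] R=5 is one option consistent with column 1 (R + S ≡ K (mod 10), carry-in 0) — take it, so R=5.
Step 3. [Z] adding two 6-digit numbers gives at most 6+1 digits, and here it does — Z is that final carry and must be 1 ⇒ Z=1.
Step 4. [col 1: R + S ≡ K (mod 10)] column 1: given R=5, K=2, carry-in 0, and digits 1,2,5 already taken and all letters distinct, R+S≡K (mod 10) forces S=7. So S=7.
Step 5. [col 2: P + L ≡ J (mod 10)] L=8 is one option consistent with column 2 (P + L ≡ J (mod 10), carry-in 1) — take it, so L=8.
Step 6. [col 2: P + L ≡ J (mod 10)] several values work for P in column 2 (P + L ≡ J (mod 10), carry-in 1); try P=0 ⇒ P=0.
Step 7. [col 2: P + L ≡ J (mod 10)] in column 2 we have P+L≡J with carry-in 1; given P=0, L=8 and digits 0,1,2,5,7,8 already taken and all letters distinct, that pins J to 9, so J=9.
Step 8. [col 4: R + Z ≡ G (mod 10)] from column 4 (R=5, Z=1, carry-in 0, digits 0,1,2,5,7,8,9 already taken and all letters distinct): G must equal 6. So G=6.
Step 9. [col 6: F + G ≡ Z (mod 10)] in column 6 we have F+G≡Z with carry-in 1; given G=6, Z=1 and digits 0,1,2,5,6,7,8,9 already taken and all letters distinct, that pins F to 4 ⇒ F=4.

Answer: F=4, G=6, J=9, K=2, L=8, P=0, R=5, S=7, Z=1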